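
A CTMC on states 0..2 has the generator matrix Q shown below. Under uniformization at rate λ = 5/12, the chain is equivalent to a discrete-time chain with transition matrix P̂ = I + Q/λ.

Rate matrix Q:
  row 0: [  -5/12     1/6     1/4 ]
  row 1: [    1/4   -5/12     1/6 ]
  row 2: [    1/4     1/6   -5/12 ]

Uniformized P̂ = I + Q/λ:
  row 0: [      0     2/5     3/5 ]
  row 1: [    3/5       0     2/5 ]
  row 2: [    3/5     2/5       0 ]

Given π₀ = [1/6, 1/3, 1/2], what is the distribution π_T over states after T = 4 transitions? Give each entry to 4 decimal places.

π = [0.3480, 0.2869, 0.3651]

t=0: π = [0.1667, 0.3333, 0.5000]
t=1: π = [0.5000, 0.2667, 0.2333]
t=2: π = [0.3000, 0.2933, 0.4067]
t=3: π = [0.4200, 0.2827, 0.2973]
t=4: π = [0.3480, 0.2869, 0.3651]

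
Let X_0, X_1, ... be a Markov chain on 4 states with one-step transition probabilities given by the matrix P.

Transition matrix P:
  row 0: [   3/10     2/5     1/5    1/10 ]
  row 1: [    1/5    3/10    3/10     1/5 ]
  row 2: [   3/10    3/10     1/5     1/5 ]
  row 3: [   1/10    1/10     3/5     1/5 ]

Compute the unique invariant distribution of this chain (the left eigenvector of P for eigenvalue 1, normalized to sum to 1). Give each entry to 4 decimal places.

Balance equations π_j = Σ_i π_i·P[i][j]:
  π_0 = 3/10·π_0 + 1/5·π_1 + 3/10·π_2 + 1/10·π_3
  π_1 = 2/5·π_0 + 3/10·π_1 + 3/10·π_2 + 1/10·π_3
  π_2 = 1/5·π_0 + 3/10·π_1 + 1/5·π_2 + 3/5·π_3
  normalize: π_0 + π_1 + π_2 + π_3 = 1
Solving the linear system gives exactly π = [117/496, 143/496, 297/992, 175/992].

π = [0.2359, 0.2883, 0.2994, 0.1764]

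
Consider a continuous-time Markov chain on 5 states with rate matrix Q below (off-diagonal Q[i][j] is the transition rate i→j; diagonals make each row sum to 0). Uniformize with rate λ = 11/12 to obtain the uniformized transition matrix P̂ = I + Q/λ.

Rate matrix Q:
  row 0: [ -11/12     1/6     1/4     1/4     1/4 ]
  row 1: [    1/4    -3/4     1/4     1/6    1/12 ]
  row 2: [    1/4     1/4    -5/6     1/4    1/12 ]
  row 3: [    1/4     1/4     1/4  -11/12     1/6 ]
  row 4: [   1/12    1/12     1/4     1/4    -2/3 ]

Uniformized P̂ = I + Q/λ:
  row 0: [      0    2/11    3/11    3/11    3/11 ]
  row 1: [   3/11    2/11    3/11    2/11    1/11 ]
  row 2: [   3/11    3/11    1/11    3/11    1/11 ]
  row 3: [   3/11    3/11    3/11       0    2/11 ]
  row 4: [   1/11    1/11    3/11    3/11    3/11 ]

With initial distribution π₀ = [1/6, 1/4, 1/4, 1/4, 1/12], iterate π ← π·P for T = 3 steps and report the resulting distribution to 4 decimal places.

π = [0.1902, 0.2054, 0.2307, 0.1987, 0.1750]

t=0: π = [0.1667, 0.2500, 0.2500, 0.2500, 0.0833]
t=1: π = [0.2121, 0.2197, 0.2273, 0.1818, 0.1591]
t=2: π = [0.1860, 0.2045, 0.2314, 0.2032, 0.1749]
t=3: π = [0.1902, 0.2054, 0.2307, 0.1987, 0.1750]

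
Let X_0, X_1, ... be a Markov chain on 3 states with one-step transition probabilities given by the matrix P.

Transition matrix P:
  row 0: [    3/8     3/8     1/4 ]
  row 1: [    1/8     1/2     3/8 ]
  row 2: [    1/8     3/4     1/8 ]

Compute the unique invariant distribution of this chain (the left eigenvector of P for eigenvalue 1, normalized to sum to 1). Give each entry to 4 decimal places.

π = [0.1667, 0.5500, 0.2833]

Balance equations π_j = Σ_i π_i·P[i][j]:
  π_0 = 3/8·π_0 + 1/8·π_1 + 1/8·π_2
  π_1 = 3/8·π_0 + 1/2·π_1 + 3/4·π_2
  normalize: π_0 + π_1 + π_2 = 1
Solving the linear system gives exactly π = [1/6, 11/20, 17/60].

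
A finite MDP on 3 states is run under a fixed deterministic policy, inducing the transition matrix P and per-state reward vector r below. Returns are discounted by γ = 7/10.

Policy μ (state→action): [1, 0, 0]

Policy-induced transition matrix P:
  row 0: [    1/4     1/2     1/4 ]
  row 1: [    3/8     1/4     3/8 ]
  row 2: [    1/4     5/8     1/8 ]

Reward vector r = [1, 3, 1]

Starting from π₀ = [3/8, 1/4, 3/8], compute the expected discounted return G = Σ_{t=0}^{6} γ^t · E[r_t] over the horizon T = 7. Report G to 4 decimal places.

t=0: π = [0.3750, 0.2500, 0.3750], E[r] = 1.5000, γ^t·E[r] = 1.500000, running G = 1.500000
t=1: π = [0.2813, 0.4844, 0.2344], E[r] = 1.9688, γ^t·E[r] = 1.378125, running G = 2.878125
t=2: π = [0.3105, 0.4082, 0.2813], E[r] = 1.8164, γ^t·E[r] = 0.890039, running G = 3.768164
t=3: π = [0.3010, 0.4331, 0.2659], E[r] = 1.8662, γ^t·E[r] = 0.640110, running G = 4.408274
t=4: π = [0.3041, 0.4250, 0.2709], E[r] = 1.8499, γ^t·E[r] = 0.444164, running G = 4.852439
t=5: π = [0.3031, 0.4276, 0.2693], E[r] = 1.8552, γ^t·E[r] = 0.311811, running G = 5.164250
t=6: π = [0.3035, 0.4268, 0.2698], E[r] = 1.8535, γ^t·E[r] = 0.218063, running G = 5.382313

G = 5.3823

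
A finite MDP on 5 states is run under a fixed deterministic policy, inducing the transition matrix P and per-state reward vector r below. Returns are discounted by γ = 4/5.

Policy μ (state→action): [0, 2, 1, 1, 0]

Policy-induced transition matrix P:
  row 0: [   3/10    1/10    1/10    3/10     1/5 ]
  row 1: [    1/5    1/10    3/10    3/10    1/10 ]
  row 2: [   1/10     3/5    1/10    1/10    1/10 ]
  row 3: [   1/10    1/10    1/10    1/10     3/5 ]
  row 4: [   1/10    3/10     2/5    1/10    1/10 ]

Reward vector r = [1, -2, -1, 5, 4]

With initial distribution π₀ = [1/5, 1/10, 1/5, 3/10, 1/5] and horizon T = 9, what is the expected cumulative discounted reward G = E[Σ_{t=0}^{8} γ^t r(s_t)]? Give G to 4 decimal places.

t=0: π = [0.2000, 0.1000, 0.2000, 0.3000, 0.2000], E[r] = 2.1000, γ^t·E[r] = 2.100000, running G = 2.100000
t=1: π = [0.1500, 0.2400, 0.1800, 0.1600, 0.2700], E[r] = 1.3700, γ^t·E[r] = 1.096000, running G = 3.196000
t=2: π = [0.1540, 0.2440, 0.2290, 0.1780, 0.1950], E[r] = 1.1070, γ^t·E[r] = 0.708480, running G = 3.904480
t=3: π = [0.1552, 0.2535, 0.2073, 0.1796, 0.2044], E[r] = 1.1565, γ^t·E[r] = 0.592128, running G = 4.496608
t=4: π = [0.1564, 0.2445, 0.2120, 0.1817, 0.2053], E[r] = 1.1853, γ^t·E[r] = 0.485495, running G = 4.982103
t=5: π = [0.1557, 0.2471, 0.2105, 0.1802, 0.2065], E[r] = 1.1780, γ^t·E[r] = 0.386019, running G = 5.368122
t=6: π = [0.1559, 0.2466, 0.2114, 0.1806, 0.2057], E[r] = 1.1768, γ^t·E[r] = 0.308503, running G = 5.676625
t=7: π = [0.1558, 0.2468, 0.2110, 0.1805, 0.2059], E[r] = 1.1771, γ^t·E[r] = 0.246846, running G = 5.923471
t=8: π = [0.1558, 0.2467, 0.2111, 0.1805, 0.2058], E[r] = 1.1773, γ^t·E[r] = 0.197519, running G = 6.120989

G = 6.1210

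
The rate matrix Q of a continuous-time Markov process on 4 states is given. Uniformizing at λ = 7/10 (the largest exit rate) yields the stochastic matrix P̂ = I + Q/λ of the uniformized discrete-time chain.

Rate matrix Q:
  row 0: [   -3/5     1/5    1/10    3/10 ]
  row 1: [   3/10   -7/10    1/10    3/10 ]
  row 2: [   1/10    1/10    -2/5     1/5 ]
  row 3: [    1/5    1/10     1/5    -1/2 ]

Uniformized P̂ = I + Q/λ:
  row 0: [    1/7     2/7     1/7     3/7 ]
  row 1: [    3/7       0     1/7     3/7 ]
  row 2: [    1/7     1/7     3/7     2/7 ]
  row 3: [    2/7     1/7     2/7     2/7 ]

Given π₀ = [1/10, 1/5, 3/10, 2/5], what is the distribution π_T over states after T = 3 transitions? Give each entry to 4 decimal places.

π = [0.2376, 0.1522, 0.2691, 0.3411]

t=0: π = [0.1000, 0.2000, 0.3000, 0.4000]
t=1: π = [0.2571, 0.1286, 0.2857, 0.3286]
t=2: π = [0.2265, 0.1612, 0.2714, 0.3408]
t=3: π = [0.2376, 0.1522, 0.2691, 0.3411]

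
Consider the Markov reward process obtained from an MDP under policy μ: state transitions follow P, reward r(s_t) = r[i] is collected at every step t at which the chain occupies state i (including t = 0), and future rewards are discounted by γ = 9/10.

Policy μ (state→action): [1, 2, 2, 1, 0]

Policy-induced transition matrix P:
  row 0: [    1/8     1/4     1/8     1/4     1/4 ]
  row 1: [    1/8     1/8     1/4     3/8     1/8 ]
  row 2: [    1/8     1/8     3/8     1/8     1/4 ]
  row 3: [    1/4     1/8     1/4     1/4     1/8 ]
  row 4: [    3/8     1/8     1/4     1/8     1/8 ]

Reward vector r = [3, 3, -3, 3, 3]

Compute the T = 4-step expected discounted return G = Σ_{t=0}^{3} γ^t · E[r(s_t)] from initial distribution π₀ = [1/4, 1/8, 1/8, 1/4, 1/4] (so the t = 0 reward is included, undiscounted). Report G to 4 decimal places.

G = 5.9524

t=0: π = [0.2500, 0.1250, 0.1250, 0.2500, 0.2500], E[r] = 2.2500, γ^t·E[r] = 2.250000, running G = 2.250000
t=1: π = [0.2188, 0.1563, 0.2344, 0.2188, 0.1719], E[r] = 1.5938, γ^t·E[r] = 1.434375, running G = 3.684375
t=2: π = [0.1953, 0.1523, 0.2520, 0.2188, 0.1816], E[r] = 1.4883, γ^t·E[r] = 1.205508, running G = 4.889883
t=3: π = [0.1978, 0.1494, 0.2571, 0.2148, 0.1809], E[r] = 1.4575, γ^t·E[r] = 1.062532, running G = 5.952415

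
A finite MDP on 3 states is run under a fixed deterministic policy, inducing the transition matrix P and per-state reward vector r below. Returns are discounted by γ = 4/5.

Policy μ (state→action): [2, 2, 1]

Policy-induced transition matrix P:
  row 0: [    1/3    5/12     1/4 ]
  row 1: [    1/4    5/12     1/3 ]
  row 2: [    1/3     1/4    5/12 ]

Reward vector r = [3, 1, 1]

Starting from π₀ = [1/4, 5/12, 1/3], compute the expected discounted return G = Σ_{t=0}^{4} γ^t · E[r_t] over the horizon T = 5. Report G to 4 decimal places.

t=0: π = [0.2500, 0.4167, 0.3333], E[r] = 1.5000, γ^t·E[r] = 1.500000, running G = 1.500000
t=1: π = [0.2986, 0.3611, 0.3403], E[r] = 1.5972, γ^t·E[r] = 1.277778, running G = 2.777778
t=2: π = [0.3032, 0.3600, 0.3368], E[r] = 1.6065, γ^t·E[r] = 1.028148, running G = 3.805926
t=3: π = [0.3033, 0.3605, 0.3361], E[r] = 1.6067, γ^t·E[r] = 0.822617, running G = 4.628543
t=4: π = [0.3033, 0.3606, 0.3361], E[r] = 1.6066, γ^t·E[r] = 0.658054, running G = 5.286598

G = 5.2866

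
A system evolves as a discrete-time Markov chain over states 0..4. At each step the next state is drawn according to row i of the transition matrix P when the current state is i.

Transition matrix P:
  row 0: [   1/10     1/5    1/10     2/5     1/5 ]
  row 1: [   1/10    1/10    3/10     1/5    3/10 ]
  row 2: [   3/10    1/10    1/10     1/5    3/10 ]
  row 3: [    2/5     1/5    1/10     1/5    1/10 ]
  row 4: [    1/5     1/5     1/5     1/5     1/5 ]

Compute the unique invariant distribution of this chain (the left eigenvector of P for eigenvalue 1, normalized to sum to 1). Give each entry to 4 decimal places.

Balance equations π_j = Σ_i π_i·P[i][j]:
  π_0 = 1/10·π_0 + 1/10·π_1 + 3/10·π_2 + 2/5·π_3 + 1/5·π_4
  π_1 = 1/5·π_0 + 1/10·π_1 + 1/10·π_2 + 1/5·π_3 + 1/5·π_4
  π_2 = 1/10·π_0 + 3/10·π_1 + 1/10·π_2 + 1/10·π_3 + 1/5·π_4
  π_3 = 2/5·π_0 + 1/5·π_1 + 1/5·π_2 + 1/5·π_3 + 1/5·π_4
  normalize: π_0 + π_1 + π_2 + π_3 + π_4 = 1
Solving the linear system gives exactly π = [736/3269, 1097/6538, 1009/6538, 801/3269, 97/467].

π = [0.2251, 0.1678, 0.1543, 0.2450, 0.2077]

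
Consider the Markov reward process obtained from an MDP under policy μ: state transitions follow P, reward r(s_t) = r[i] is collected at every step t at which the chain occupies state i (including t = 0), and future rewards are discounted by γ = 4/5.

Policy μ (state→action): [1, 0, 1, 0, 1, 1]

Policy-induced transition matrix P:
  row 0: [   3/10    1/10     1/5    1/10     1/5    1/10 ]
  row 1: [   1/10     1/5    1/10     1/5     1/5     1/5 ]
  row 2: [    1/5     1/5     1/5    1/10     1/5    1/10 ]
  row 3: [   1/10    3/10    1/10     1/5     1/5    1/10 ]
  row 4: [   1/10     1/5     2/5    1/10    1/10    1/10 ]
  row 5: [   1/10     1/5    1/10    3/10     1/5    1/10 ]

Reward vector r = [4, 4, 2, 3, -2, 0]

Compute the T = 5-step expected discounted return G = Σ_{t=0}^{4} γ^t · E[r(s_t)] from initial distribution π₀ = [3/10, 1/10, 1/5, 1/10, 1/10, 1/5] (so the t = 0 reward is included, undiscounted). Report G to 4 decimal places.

t=0: π = [0.3000, 0.1000, 0.2000, 0.1000, 0.1000, 0.2000], E[r] = 2.1000, γ^t·E[r] = 2.100000, running G = 2.100000
t=1: π = [0.1800, 0.1800, 0.1800, 0.1600, 0.1900, 0.1100], E[r] = 1.9000, γ^t·E[r] = 1.520000, running G = 3.620000
t=2: π = [0.1540, 0.1980, 0.1930, 0.1560, 0.1810, 0.1180], E[r] = 1.9000, γ^t·E[r] = 1.216000, running G = 4.836000
t=3: π = [0.1501, 0.2002, 0.1890, 0.1590, 0.1819, 0.1198], E[r] = 1.8924, γ^t·E[r] = 0.968909, running G = 5.804909
t=4: π = [0.1489, 0.2009, 0.1885, 0.1599, 0.1818, 0.1200], E[r] = 1.8922, γ^t·E[r] = 0.775053, running G = 6.579962

G = 6.5800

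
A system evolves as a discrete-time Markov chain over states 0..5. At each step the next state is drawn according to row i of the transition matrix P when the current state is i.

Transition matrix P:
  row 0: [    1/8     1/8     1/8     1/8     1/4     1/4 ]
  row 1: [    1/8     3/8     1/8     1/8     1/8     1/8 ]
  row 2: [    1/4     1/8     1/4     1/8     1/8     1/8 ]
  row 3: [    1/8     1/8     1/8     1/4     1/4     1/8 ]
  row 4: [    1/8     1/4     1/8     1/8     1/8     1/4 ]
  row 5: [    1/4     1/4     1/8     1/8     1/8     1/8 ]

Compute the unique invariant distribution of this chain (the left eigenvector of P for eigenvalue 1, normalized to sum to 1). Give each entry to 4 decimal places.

Balance equations π_j = Σ_i π_i·P[i][j]:
  π_0 = 1/8·π_0 + 1/8·π_1 + 1/4·π_2 + 1/8·π_3 + 1/8·π_4 + 1/4·π_5
  π_1 = 1/8·π_0 + 3/8·π_1 + 1/8·π_2 + 1/8·π_3 + 1/4·π_4 + 1/4·π_5
  π_2 = 1/8·π_0 + 1/8·π_1 + 1/4·π_2 + 1/8·π_3 + 1/8·π_4 + 1/8·π_5
  π_3 = 1/8·π_0 + 1/8·π_1 + 1/8·π_2 + 1/4·π_3 + 1/8·π_4 + 1/8·π_5
  π_4 = 1/4·π_0 + 1/8·π_1 + 1/8·π_2 + 1/4·π_3 + 1/8·π_4 + 1/8·π_5
  normalize: π_0 + π_1 + π_2 + π_3 + π_4 + π_5 = 1
Solving the linear system gives exactly π = [576/3521, 780/3521, 1/7, 1/7, 575/3521, 584/3521].

π = [0.1636, 0.2215, 0.1429, 0.1429, 0.1633, 0.1659]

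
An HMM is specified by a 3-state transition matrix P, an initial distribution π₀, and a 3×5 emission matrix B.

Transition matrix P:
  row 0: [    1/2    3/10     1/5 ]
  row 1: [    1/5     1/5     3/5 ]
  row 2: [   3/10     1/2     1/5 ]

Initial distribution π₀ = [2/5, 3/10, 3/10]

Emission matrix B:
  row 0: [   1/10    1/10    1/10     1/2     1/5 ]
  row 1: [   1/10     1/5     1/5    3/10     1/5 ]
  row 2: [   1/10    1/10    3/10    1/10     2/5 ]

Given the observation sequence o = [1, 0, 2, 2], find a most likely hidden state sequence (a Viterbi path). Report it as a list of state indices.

t=0: δ = [4.000e-02, 6.000e-02, 3.000e-02]  (obs o_0=1)
t=1: δ = [2.000e-03, 1.500e-03, 3.600e-03]  ψ = [0, 2, 1]  (obs o_1=0)
t=2: δ = [1.080e-04, 3.600e-04, 2.700e-04]  ψ = [2, 2, 1]  (obs o_2=2)
t=3: δ = [8.100e-06, 2.700e-05, 6.480e-05]  ψ = [2, 2, 1]  (obs o_3=2)
backtrack: best end state = 2; path = [1, 2, 1, 2]

path = [1, 2, 1, 2]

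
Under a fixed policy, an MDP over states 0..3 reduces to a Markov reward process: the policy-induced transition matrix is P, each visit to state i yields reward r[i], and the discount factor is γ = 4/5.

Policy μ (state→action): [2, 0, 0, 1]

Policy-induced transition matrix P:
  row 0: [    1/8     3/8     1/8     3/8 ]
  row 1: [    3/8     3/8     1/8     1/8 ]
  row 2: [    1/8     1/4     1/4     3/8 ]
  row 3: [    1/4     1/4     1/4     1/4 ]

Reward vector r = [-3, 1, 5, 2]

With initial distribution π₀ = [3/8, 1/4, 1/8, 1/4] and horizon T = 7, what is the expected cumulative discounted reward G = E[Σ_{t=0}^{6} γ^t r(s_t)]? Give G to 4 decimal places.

G = 3.3371

t=0: π = [0.3750, 0.2500, 0.1250, 0.2500], E[r] = 0.2500, γ^t·E[r] = 0.250000, running G = 0.250000
t=1: π = [0.2188, 0.3281, 0.1719, 0.2813], E[r] = 1.0938, γ^t·E[r] = 0.875000, running G = 1.125000
t=2: π = [0.2422, 0.3184, 0.1816, 0.2578], E[r] = 1.0156, γ^t·E[r] = 0.650000, running G = 1.775000
t=3: π = [0.2368, 0.3201, 0.1799, 0.2632], E[r] = 1.0356, γ^t·E[r] = 0.530250, running G = 2.305250
t=4: π = [0.2379, 0.3196, 0.1804, 0.2621], E[r] = 1.0320, γ^t·E[r] = 0.422700, running G = 2.727950
t=5: π = [0.2377, 0.3197, 0.1803, 0.2623], E[r] = 1.0329, γ^t·E[r] = 0.338468, running G = 3.066418
t=6: π = [0.2377, 0.3197, 0.1803, 0.2623], E[r] = 1.0327, γ^t·E[r] = 0.270729, running G = 3.337147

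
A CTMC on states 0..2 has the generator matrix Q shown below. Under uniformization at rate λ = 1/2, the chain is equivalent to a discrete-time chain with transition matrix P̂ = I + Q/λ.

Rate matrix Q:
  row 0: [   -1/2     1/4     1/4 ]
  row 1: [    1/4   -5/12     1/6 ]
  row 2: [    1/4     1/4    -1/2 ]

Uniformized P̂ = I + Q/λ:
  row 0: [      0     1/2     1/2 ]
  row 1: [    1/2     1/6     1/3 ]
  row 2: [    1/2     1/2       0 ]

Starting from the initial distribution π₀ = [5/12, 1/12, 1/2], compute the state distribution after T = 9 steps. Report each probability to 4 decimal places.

π = [0.3332, 0.3750, 0.2918]

t=0: π = [0.4167, 0.0833, 0.5000]
t=1: π = [0.2917, 0.4722, 0.2361]
t=2: π = [0.3542, 0.3426, 0.3032]
t=3: π = [0.3229, 0.3858, 0.2913]
t=4: π = [0.3385, 0.3714, 0.2901]
t=5: π = [0.3307, 0.3762, 0.2931]
t=6: π = [0.3346, 0.3746, 0.2908]
t=7: π = [0.3327, 0.3751, 0.2922]
t=8: π = [0.3337, 0.3750, 0.2914]
t=9: π = [0.3332, 0.3750, 0.2918]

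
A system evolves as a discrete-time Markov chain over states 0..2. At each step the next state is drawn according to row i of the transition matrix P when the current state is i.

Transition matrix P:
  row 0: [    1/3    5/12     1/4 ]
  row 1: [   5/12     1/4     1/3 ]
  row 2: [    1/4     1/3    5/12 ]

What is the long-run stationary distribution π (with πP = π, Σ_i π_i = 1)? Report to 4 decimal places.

Balance equations π_j = Σ_i π_i·P[i][j]:
  π_0 = 1/3·π_0 + 5/12·π_1 + 1/4·π_2
  π_1 = 5/12·π_0 + 1/4·π_1 + 1/3·π_2
  normalize: π_0 + π_1 + π_2 = 1
Solving the linear system gives exactly π = [1/3, 1/3, 1/3].

π = [0.3333, 0.3333, 0.3333]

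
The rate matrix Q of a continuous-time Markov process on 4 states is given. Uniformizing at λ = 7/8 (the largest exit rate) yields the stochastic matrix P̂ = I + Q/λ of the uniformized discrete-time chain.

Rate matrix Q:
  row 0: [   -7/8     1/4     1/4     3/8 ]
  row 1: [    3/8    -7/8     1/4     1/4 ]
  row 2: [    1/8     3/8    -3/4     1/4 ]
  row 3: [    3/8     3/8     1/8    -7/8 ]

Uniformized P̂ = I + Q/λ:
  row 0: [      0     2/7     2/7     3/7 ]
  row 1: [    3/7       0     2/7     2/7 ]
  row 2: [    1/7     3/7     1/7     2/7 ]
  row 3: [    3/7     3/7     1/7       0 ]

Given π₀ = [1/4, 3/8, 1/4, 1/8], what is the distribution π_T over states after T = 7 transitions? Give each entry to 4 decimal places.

π = [0.2565, 0.2743, 0.2186, 0.2506]

t=0: π = [0.2500, 0.3750, 0.2500, 0.1250]
t=1: π = [0.2500, 0.2321, 0.2321, 0.2857]
t=2: π = [0.2551, 0.2934, 0.2117, 0.2398]
t=3: π = [0.2587, 0.2664, 0.2212, 0.2536]
t=4: π = [0.2545, 0.2774, 0.2179, 0.2502]
t=5: π = [0.2573, 0.2733, 0.2188, 0.2506]
t=6: π = [0.2558, 0.2747, 0.2187, 0.2509]
t=7: π = [0.2565, 0.2743, 0.2186, 0.2506]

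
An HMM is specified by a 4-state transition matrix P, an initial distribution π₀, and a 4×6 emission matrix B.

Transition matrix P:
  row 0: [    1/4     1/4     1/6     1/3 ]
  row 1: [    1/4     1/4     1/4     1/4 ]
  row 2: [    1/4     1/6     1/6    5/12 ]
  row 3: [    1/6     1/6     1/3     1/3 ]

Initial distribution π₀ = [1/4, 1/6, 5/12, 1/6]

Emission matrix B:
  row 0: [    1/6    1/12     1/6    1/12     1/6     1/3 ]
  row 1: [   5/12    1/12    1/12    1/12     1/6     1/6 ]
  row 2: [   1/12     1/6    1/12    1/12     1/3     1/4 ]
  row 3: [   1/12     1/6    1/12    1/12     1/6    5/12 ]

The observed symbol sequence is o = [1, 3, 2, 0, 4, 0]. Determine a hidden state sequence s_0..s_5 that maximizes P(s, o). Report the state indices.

t=0: δ = [2.083e-02, 1.389e-02, 6.944e-02, 2.778e-02]  (obs o_0=1)
t=1: δ = [1.447e-03, 9.645e-04, 9.645e-04, 2.411e-03]  ψ = [2, 2, 2, 2]  (obs o_1=3)
t=2: δ = [6.698e-05, 3.349e-05, 6.698e-05, 6.698e-05]  ψ = [3, 3, 3, 3]  (obs o_2=2)
t=3: δ = [2.791e-06, 6.977e-06, 1.861e-06, 2.326e-06]  ψ = [0, 0, 3, 2]  (obs o_3=0)
t=4: δ = [2.907e-07, 2.907e-07, 5.814e-07, 2.907e-07]  ψ = [1, 1, 1, 1]  (obs o_4=4)
t=5: δ = [2.423e-08, 4.038e-08, 8.075e-09, 2.019e-08]  ψ = [2, 2, 2, 2]  (obs o_5=0)
backtrack: best end state = 1; path = [2, 3, 0, 1, 2, 1]

path = [2, 3, 0, 1, 2, 1]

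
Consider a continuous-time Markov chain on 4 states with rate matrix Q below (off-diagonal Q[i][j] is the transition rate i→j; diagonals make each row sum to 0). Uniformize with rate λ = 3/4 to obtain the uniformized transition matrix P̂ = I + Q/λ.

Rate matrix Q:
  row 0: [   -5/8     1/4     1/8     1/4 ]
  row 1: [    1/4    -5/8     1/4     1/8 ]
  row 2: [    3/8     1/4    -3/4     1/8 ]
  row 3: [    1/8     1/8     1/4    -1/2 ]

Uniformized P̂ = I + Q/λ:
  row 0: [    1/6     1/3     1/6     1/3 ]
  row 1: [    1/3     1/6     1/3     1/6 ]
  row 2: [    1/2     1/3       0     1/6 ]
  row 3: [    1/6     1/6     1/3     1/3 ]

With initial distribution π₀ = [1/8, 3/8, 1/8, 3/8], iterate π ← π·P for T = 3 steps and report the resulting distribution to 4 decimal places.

π = [0.2755, 0.2483, 0.2188, 0.2575]

t=0: π = [0.1250, 0.3750, 0.1250, 0.3750]
t=1: π = [0.2708, 0.2083, 0.2708, 0.2500]
t=2: π = [0.2917, 0.2569, 0.1979, 0.2535]
t=3: π = [0.2755, 0.2483, 0.2188, 0.2575]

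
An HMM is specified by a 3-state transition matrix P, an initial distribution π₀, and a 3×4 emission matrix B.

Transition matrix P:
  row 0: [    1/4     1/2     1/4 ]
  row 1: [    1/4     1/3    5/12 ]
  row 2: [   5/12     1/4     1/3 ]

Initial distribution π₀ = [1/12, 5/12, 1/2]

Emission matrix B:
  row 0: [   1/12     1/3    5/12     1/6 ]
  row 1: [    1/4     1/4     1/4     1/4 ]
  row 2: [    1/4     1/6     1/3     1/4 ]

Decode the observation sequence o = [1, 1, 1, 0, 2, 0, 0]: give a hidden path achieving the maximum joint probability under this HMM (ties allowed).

path = [2, 0, 1, 2, 0, 1, 2]

t=0: δ = [2.778e-02, 1.042e-01, 8.333e-02]  (obs o_0=1)
t=1: δ = [1.157e-02, 8.681e-03, 7.234e-03]  ψ = [2, 1, 1]  (obs o_1=1)
t=2: δ = [1.005e-03, 1.447e-03, 6.028e-04]  ψ = [2, 0, 1]  (obs o_2=1)
t=3: δ = [3.014e-05, 1.256e-04, 1.507e-04]  ψ = [1, 0, 1]  (obs o_3=0)
t=4: δ = [2.616e-05, 1.047e-05, 1.744e-05]  ψ = [2, 1, 1]  (obs o_4=2)
t=5: δ = [6.056e-07, 3.270e-06, 1.635e-06]  ψ = [2, 0, 0]  (obs o_5=0)
t=6: δ = [6.814e-08, 2.725e-07, 3.407e-07]  ψ = [1, 1, 1]  (obs o_6=0)
backtrack: best end state = 2; path = [2, 0, 1, 2, 0, 1, 2]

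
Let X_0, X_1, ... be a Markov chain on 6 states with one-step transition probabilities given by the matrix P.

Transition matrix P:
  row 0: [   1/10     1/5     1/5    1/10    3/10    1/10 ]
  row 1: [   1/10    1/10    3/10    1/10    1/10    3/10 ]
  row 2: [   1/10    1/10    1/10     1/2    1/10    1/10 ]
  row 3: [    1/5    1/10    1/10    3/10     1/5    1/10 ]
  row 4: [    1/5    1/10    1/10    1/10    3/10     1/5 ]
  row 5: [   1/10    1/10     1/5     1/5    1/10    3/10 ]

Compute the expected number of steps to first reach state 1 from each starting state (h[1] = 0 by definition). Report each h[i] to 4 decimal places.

h = [7.8708, 0.0000, 8.7256, 8.6490, 8.6607, 8.7544]

First-step conditioning: h[1] = 0; for i ≠ 1, h[i] = 1 + Σ_k P[i][k]·h[k].
  h[0] = 1 + 1/10·h[0] + 1/5·h[2] + 1/10·h[3] + 3/10·h[4] + 1/10·h[5]
  h[2] = 1 + 1/10·h[0] + 1/10·h[2] + 1/2·h[3] + 1/10·h[4] + 1/10·h[5]
  h[3] = 1 + 1/5·h[0] + 1/10·h[2] + 3/10·h[3] + 1/5·h[4] + 1/10·h[5]
  h[4] = 1 + 1/5·h[0] + 1/10·h[2] + 1/10·h[3] + 3/10·h[4] + 1/5·h[5]
  h[5] = 1 + 1/10·h[0] + 1/5·h[2] + 1/5·h[3] + 1/10·h[4] + 3/10·h[5]
Solving the 5×5 linear system over states ≠ 1 gives exactly h = [73930/9393, 0, 27320/3131, 27080/3131, 81350/9393, 27410/3131] (h[1] = 0 is the target).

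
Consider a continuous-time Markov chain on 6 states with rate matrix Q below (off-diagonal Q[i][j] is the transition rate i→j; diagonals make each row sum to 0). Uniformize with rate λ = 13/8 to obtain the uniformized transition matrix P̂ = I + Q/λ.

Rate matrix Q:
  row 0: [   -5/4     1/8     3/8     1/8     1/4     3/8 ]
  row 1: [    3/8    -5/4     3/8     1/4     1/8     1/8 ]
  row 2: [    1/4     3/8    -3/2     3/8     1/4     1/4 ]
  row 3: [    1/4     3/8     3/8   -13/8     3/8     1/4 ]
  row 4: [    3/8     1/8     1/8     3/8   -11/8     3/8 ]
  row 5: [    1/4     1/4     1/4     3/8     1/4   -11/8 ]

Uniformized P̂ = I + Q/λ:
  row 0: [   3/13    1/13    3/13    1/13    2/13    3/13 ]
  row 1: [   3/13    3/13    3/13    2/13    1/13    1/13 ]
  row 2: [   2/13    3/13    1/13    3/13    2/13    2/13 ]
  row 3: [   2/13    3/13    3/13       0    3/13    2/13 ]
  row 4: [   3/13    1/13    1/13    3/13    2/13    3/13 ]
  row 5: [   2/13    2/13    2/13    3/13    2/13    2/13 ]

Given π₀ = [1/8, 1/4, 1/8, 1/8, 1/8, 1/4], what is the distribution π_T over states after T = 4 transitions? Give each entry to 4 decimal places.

π = [0.1931, 0.1647, 0.1685, 0.1529, 0.1530, 0.1678]

t=0: π = [0.1250, 0.2500, 0.1250, 0.1250, 0.1250, 0.2500]
t=1: π = [0.1923, 0.1731, 0.1731, 0.1635, 0.1442, 0.1538]
t=2: π = [0.1930, 0.1672, 0.1701, 0.1501, 0.1531, 0.1664]
t=3: π = [0.1933, 0.1647, 0.1682, 0.1536, 0.1525, 0.1676]
t=4: π = [0.1931, 0.1647, 0.1685, 0.1529, 0.1530, 0.1678]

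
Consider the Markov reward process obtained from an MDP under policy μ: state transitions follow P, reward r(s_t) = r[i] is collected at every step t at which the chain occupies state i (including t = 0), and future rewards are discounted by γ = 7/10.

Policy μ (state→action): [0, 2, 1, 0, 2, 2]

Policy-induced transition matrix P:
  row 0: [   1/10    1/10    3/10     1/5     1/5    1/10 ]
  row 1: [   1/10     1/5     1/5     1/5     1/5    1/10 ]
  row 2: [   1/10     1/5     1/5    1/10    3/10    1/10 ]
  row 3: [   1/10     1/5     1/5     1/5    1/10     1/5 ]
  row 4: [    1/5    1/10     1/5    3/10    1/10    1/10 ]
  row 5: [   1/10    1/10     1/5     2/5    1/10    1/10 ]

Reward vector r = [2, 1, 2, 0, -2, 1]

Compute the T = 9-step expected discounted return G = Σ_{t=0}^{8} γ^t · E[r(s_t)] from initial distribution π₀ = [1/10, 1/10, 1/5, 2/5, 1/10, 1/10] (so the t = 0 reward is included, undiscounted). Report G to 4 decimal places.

t=0: π = [0.1000, 0.1000, 0.2000, 0.4000, 0.1000, 0.1000], E[r] = 0.6000, γ^t·E[r] = 0.600000, running G = 0.600000
t=1: π = [0.1100, 0.1700, 0.2100, 0.2100, 0.1600, 0.1400], E[r] = 0.6300, γ^t·E[r] = 0.441000, running G = 1.041000
t=2: π = [0.1160, 0.1590, 0.2110, 0.2230, 0.1700, 0.1210], E[r] = 0.5940, γ^t·E[r] = 0.291060, running G = 1.332060
t=3: π = [0.1170, 0.1593, 0.2116, 0.2201, 0.1697, 0.1223], E[r] = 0.5994, γ^t·E[r] = 0.205594, running G = 1.537654
t=4: π = [0.1170, 0.1591, 0.2117, 0.2203, 0.1700, 0.1220], E[r] = 0.5986, γ^t·E[r] = 0.143712, running G = 1.681366
t=5: π = [0.1170, 0.1591, 0.2117, 0.2202, 0.1699, 0.1220], E[r] = 0.5986, γ^t·E[r] = 0.100611, running G = 1.781977
t=6: π = [0.1170, 0.1591, 0.2117, 0.2202, 0.1699, 0.1220], E[r] = 0.5986, γ^t·E[r] = 0.070426, running G = 1.852403
t=7: π = [0.1170, 0.1591, 0.2117, 0.2202, 0.1699, 0.1220], E[r] = 0.5986, γ^t·E[r] = 0.049299, running G = 1.901702
t=8: π = [0.1170, 0.1591, 0.2117, 0.2202, 0.1699, 0.1220], E[r] = 0.5986, γ^t·E[r] = 0.034509, running G = 1.936211

G = 1.9362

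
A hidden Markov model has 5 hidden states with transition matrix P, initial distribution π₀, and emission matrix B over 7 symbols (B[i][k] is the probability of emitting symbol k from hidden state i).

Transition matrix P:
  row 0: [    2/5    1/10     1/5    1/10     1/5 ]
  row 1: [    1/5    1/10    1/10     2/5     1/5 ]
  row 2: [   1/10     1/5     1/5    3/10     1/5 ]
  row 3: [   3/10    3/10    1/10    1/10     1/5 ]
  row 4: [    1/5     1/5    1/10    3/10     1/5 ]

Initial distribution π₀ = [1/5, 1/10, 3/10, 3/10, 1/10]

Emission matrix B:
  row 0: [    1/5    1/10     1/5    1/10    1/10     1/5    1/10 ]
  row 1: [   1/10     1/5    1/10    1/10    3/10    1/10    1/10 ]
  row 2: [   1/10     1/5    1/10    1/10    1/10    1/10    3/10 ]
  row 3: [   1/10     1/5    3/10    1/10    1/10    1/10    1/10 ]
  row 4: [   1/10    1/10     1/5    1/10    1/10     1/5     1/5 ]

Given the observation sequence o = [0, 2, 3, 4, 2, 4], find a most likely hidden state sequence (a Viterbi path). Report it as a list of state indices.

path = [0, 4, 3, 1, 3, 1]

t=0: δ = [4.000e-02, 1.000e-02, 3.000e-02, 3.000e-02, 1.000e-02]  (obs o_0=0)
t=1: δ = [3.200e-03, 9.000e-04, 8.000e-04, 2.700e-03, 1.600e-03]  ψ = [0, 3, 0, 2, 0]  (obs o_1=2)
t=2: δ = [1.280e-04, 8.100e-05, 6.400e-05, 4.800e-05, 6.400e-05]  ψ = [0, 3, 0, 4, 0]  (obs o_2=3)
t=3: δ = [5.120e-06, 4.320e-06, 2.560e-06, 3.240e-06, 2.560e-06]  ψ = [0, 3, 0, 1, 0]  (obs o_3=4)
t=4: δ = [4.096e-07, 9.720e-08, 1.024e-07, 5.184e-07, 2.048e-07]  ψ = [0, 3, 0, 1, 0]  (obs o_4=2)
t=5: δ = [1.638e-08, 4.666e-08, 8.192e-09, 6.144e-09, 1.037e-08]  ψ = [0, 3, 0, 4, 3]  (obs o_5=4)
backtrack: best end state = 1; path = [0, 4, 3, 1, 3, 1]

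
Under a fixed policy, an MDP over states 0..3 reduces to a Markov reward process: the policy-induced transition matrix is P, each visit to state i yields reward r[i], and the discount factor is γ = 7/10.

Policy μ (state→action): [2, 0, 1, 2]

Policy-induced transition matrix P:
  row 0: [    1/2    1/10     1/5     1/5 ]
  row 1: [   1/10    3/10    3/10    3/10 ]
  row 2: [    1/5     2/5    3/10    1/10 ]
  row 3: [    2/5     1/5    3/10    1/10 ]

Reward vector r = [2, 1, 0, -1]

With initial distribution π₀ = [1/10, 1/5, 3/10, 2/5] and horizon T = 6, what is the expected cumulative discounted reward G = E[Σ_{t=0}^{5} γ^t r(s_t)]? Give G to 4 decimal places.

t=0: π = [0.1000, 0.2000, 0.3000, 0.4000], E[r] = 0.0000, γ^t·E[r] = 0.000000, running G = 0.000000
t=1: π = [0.2900, 0.2700, 0.2900, 0.1500], E[r] = 0.7000, γ^t·E[r] = 0.490000, running G = 0.490000
t=2: π = [0.2900, 0.2560, 0.2710, 0.1830], E[r] = 0.6530, γ^t·E[r] = 0.319970, running G = 0.809970
t=3: π = [0.2980, 0.2508, 0.2710, 0.1802], E[r] = 0.6666, γ^t·E[r] = 0.228644, running G = 1.038614
t=4: π = [0.3004, 0.2495, 0.2702, 0.1800], E[r] = 0.6702, γ^t·E[r] = 0.160925, running G = 1.199538
t=5: π = [0.3012, 0.2490, 0.2700, 0.1799], E[r] = 0.6713, γ^t·E[r] = 0.112829, running G = 1.312368

G = 1.3124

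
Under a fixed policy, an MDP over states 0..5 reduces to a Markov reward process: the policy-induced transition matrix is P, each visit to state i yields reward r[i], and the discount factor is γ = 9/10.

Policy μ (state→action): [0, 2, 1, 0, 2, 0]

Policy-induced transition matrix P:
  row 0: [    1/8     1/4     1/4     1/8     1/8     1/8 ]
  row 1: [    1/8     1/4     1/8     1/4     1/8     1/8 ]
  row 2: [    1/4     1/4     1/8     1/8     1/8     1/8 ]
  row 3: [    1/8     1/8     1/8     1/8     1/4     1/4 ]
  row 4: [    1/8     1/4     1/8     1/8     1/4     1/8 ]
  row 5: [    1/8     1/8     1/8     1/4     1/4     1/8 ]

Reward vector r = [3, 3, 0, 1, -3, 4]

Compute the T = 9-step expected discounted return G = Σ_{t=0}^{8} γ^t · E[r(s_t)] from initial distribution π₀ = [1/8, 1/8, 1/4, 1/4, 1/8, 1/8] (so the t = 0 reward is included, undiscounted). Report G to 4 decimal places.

t=0: π = [0.1250, 0.1250, 0.2500, 0.2500, 0.1250, 0.1250], E[r] = 1.1250, γ^t·E[r] = 1.125000, running G = 1.125000
t=1: π = [0.1563, 0.2031, 0.1406, 0.1563, 0.1875, 0.1563], E[r] = 1.2969, γ^t·E[r] = 1.167188, running G = 2.292188
t=2: π = [0.1426, 0.2109, 0.1445, 0.1699, 0.1875, 0.1445], E[r] = 1.2461, γ^t·E[r] = 1.009336, running G = 3.301523
t=3: π = [0.1431, 0.2107, 0.1428, 0.1694, 0.1877, 0.1462], E[r] = 1.2524, γ^t·E[r] = 0.913030, running G = 4.214553
t=4: π = [0.1429, 0.2105, 0.1429, 0.1696, 0.1879, 0.1462], E[r] = 1.2507, γ^t·E[r] = 0.820606, running G = 5.035159
t=5: π = [0.1429, 0.2105, 0.1429, 0.1696, 0.1880, 0.1462], E[r] = 1.2507, γ^t·E[r] = 0.738502, running G = 5.773661
t=6: π = [0.1429, 0.2105, 0.1429, 0.1696, 0.1880, 0.1462], E[r] = 1.2506, γ^t·E[r] = 0.664634, running G = 6.438295
t=7: π = [0.1429, 0.2105, 0.1429, 0.1696, 0.1880, 0.1462], E[r] = 1.2506, γ^t·E[r] = 0.598171, running G = 7.036466
t=8: π = [0.1429, 0.2105, 0.1429, 0.1696, 0.1880, 0.1462], E[r] = 1.2506, γ^t·E[r] = 0.538354, running G = 7.574820

G = 7.5748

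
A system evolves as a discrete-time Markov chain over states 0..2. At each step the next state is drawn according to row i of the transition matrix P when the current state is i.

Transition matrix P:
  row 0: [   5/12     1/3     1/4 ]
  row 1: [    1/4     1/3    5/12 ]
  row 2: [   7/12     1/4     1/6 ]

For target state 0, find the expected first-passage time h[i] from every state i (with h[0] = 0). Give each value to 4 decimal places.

First-step conditioning: h[0] = 0; for i ≠ 0, h[i] = 1 + Σ_k P[i][k]·h[k].
  h[1] = 1 + 1/3·h[1] + 5/12·h[2]
  h[2] = 1 + 1/4·h[1] + 1/6·h[2]
Solving the 2×2 linear system over states ≠ 0 gives exactly h = [0, 36/13, 132/65] (h[0] = 0 is the target).

h = [0.0000, 2.7692, 2.0308]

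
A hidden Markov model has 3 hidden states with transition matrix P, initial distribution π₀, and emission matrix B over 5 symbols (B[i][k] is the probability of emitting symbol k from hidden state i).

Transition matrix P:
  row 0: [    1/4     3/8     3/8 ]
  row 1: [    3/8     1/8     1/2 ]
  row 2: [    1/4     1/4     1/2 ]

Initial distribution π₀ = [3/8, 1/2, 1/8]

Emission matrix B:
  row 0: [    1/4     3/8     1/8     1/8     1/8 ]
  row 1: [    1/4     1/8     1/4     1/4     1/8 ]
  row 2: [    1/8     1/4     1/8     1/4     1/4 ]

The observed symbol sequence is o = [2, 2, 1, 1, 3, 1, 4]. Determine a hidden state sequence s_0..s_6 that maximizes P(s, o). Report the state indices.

t=0: δ = [4.688e-02, 1.250e-01, 1.562e-02]  (obs o_0=2)
t=1: δ = [5.859e-03, 4.395e-03, 7.812e-03]  ψ = [1, 0, 1]  (obs o_1=2)
t=2: δ = [7.324e-04, 2.747e-04, 9.766e-04]  ψ = [2, 0, 2]  (obs o_2=1)
t=3: δ = [9.155e-05, 3.433e-05, 1.221e-04]  ψ = [2, 0, 2]  (obs o_3=1)
t=4: δ = [3.815e-06, 8.583e-06, 1.526e-05]  ψ = [2, 0, 2]  (obs o_4=3)
t=5: δ = [1.431e-06, 4.768e-07, 1.907e-06]  ψ = [2, 2, 2]  (obs o_5=1)
t=6: δ = [5.960e-08, 6.706e-08, 2.384e-07]  ψ = [2, 0, 2]  (obs o_6=4)
backtrack: best end state = 2; path = [1, 2, 2, 2, 2, 2, 2]

path = [1, 2, 2, 2, 2, 2, 2]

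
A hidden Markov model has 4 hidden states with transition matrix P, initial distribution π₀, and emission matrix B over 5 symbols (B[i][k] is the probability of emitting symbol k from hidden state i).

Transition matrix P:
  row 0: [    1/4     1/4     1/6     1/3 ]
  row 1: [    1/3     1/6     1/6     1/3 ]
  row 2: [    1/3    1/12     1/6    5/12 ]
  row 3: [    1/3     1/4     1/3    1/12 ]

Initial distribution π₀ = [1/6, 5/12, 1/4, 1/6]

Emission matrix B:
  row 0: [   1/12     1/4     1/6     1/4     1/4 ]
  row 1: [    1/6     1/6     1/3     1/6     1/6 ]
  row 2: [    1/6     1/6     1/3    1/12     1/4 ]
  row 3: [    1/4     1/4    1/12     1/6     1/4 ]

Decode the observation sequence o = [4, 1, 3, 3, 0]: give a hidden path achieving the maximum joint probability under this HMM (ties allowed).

path = [2, 3, 0, 0, 3]

t=0: δ = [4.167e-02, 6.944e-02, 6.250e-02, 4.167e-02]  (obs o_0=4)
t=1: δ = [5.787e-03, 1.929e-03, 2.315e-03, 6.510e-03]  ψ = [1, 1, 3, 2]  (obs o_1=1)
t=2: δ = [5.425e-04, 2.713e-04, 1.808e-04, 3.215e-04]  ψ = [3, 3, 3, 0]  (obs o_2=3)
t=3: δ = [3.391e-05, 2.261e-05, 8.931e-06, 3.014e-05]  ψ = [0, 0, 3, 0]  (obs o_3=3)
t=4: δ = [8.372e-07, 1.413e-06, 1.674e-06, 2.826e-06]  ψ = [3, 0, 3, 0]  (obs o_4=0)
backtrack: best end state = 3; path = [2, 3, 0, 0, 3]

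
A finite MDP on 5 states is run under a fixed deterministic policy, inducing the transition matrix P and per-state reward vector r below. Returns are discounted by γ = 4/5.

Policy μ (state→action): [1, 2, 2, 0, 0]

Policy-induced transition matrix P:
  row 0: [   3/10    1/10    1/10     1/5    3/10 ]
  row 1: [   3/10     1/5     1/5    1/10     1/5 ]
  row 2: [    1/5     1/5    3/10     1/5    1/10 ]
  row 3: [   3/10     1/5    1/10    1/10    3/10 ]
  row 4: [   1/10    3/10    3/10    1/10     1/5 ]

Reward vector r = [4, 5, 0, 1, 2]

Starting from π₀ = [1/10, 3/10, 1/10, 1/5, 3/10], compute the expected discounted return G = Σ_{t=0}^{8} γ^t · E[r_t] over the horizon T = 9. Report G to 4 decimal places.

G = 11.1174

t=0: π = [0.1000, 0.3000, 0.1000, 0.2000, 0.3000], E[r] = 2.7000, γ^t·E[r] = 2.700000, running G = 2.700000
t=1: π = [0.2300, 0.2200, 0.2100, 0.1200, 0.2200], E[r] = 2.5800, γ^t·E[r] = 2.064000, running G = 4.764000
t=2: π = [0.2350, 0.1990, 0.2080, 0.1440, 0.2140], E[r] = 2.5070, γ^t·E[r] = 1.604480, running G = 6.368480
t=3: π = [0.2364, 0.1979, 0.2043, 0.1443, 0.2171], E[r] = 2.5136, γ^t·E[r] = 1.286963, running G = 7.655443
t=4: π = [0.2362, 0.1981, 0.2041, 0.1441, 0.2176], E[r] = 2.5143, γ^t·E[r] = 1.029857, running G = 8.685300
t=5: π = [0.2361, 0.1981, 0.2041, 0.1440, 0.2176], E[r] = 2.5143, γ^t·E[r] = 0.823872, running G = 9.509172
t=6: π = [0.2361, 0.1982, 0.2042, 0.1440, 0.2176], E[r] = 2.5142, γ^t·E[r] = 0.659091, running G = 10.168263
t=7: π = [0.2361, 0.1982, 0.2042, 0.1440, 0.2176], E[r] = 2.5142, γ^t·E[r] = 0.527272, running G = 10.695535
t=8: π = [0.2361, 0.1982, 0.2042, 0.1440, 0.2176], E[r] = 2.5142, γ^t·E[r] = 0.421818, running G = 11.117353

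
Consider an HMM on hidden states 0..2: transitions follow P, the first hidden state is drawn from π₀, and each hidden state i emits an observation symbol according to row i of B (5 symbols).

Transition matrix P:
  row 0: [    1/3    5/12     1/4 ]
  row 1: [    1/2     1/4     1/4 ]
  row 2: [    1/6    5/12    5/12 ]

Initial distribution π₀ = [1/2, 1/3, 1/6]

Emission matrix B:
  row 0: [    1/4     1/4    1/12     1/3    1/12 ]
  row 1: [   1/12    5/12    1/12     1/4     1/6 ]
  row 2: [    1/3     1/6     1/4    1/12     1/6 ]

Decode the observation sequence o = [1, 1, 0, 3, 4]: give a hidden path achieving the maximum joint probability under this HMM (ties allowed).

path = [0, 1, 0, 0, 1]

t=0: δ = [1.250e-01, 1.389e-01, 2.778e-02]  (obs o_0=1)
t=1: δ = [1.736e-02, 2.170e-02, 5.787e-03]  ψ = [1, 0, 1]  (obs o_1=1)
t=2: δ = [2.713e-03, 6.028e-04, 1.808e-03]  ψ = [1, 0, 1]  (obs o_2=0)
t=3: δ = [3.014e-04, 2.826e-04, 6.279e-05]  ψ = [0, 0, 2]  (obs o_3=3)
t=4: δ = [1.177e-05, 2.093e-05, 1.256e-05]  ψ = [1, 0, 0]  (obs o_4=4)
backtrack: best end state = 1; path = [0, 1, 0, 0, 1]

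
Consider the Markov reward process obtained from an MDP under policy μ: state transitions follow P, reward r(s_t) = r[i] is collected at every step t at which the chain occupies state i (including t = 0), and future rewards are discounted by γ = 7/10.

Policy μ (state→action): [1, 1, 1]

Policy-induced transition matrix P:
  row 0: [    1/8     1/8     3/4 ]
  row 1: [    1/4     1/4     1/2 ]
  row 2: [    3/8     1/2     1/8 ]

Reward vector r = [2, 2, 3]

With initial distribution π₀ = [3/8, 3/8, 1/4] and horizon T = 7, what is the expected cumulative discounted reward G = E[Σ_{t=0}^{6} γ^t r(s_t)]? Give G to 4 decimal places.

G = 7.2627

t=0: π = [0.3750, 0.3750, 0.2500], E[r] = 2.2500, γ^t·E[r] = 2.250000, running G = 2.250000
t=1: π = [0.2344, 0.2656, 0.5000], E[r] = 2.5000, γ^t·E[r] = 1.750000, running G = 4.000000
t=2: π = [0.2832, 0.3457, 0.3711], E[r] = 2.3711, γ^t·E[r] = 1.161836, running G = 5.161836
t=3: π = [0.2610, 0.3074, 0.4316], E[r] = 2.4316, γ^t·E[r] = 0.834053, running G = 5.995889
t=4: π = [0.2713, 0.3253, 0.4034], E[r] = 2.4034, γ^t·E[r] = 0.577052, running G = 6.572941
t=5: π = [0.2665, 0.3169, 0.4166], E[r] = 2.4166, γ^t·E[r] = 0.406152, running G = 6.979093
t=6: π = [0.2688, 0.3208, 0.4104], E[r] = 2.4104, γ^t·E[r] = 0.283583, running G = 7.262675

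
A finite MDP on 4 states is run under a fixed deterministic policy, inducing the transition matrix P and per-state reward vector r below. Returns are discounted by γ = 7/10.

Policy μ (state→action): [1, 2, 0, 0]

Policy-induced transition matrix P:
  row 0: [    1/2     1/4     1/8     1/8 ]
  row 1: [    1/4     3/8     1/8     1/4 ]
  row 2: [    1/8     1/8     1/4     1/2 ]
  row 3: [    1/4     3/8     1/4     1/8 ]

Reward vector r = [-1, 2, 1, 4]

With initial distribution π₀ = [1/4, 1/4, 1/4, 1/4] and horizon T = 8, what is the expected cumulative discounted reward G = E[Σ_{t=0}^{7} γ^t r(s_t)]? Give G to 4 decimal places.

G = 4.5139

t=0: π = [0.2500, 0.2500, 0.2500, 0.2500], E[r] = 1.5000, γ^t·E[r] = 1.500000, running G = 1.500000
t=1: π = [0.2813, 0.2813, 0.1875, 0.2500], E[r] = 1.4688, γ^t·E[r] = 1.028125, running G = 2.528125
t=2: π = [0.2969, 0.2930, 0.1797, 0.2305], E[r] = 1.3906, γ^t·E[r] = 0.681406, running G = 3.209531
t=3: π = [0.3018, 0.2930, 0.1763, 0.2290], E[r] = 1.3765, γ^t·E[r] = 0.472127, running G = 3.681659
t=4: π = [0.3034, 0.2932, 0.1757, 0.2277], E[r] = 1.3696, γ^t·E[r] = 0.328833, running G = 4.010492
t=5: π = [0.3039, 0.2932, 0.1754, 0.2275], E[r] = 1.3679, γ^t·E[r] = 0.229910, running G = 4.240402
t=6: π = [0.3040, 0.2932, 0.1754, 0.2274], E[r] = 1.3674, γ^t·E[r] = 0.160868, running G = 4.401270
t=7: π = [0.3041, 0.2932, 0.1753, 0.2274], E[r] = 1.3672, γ^t·E[r] = 0.112594, running G = 4.513864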